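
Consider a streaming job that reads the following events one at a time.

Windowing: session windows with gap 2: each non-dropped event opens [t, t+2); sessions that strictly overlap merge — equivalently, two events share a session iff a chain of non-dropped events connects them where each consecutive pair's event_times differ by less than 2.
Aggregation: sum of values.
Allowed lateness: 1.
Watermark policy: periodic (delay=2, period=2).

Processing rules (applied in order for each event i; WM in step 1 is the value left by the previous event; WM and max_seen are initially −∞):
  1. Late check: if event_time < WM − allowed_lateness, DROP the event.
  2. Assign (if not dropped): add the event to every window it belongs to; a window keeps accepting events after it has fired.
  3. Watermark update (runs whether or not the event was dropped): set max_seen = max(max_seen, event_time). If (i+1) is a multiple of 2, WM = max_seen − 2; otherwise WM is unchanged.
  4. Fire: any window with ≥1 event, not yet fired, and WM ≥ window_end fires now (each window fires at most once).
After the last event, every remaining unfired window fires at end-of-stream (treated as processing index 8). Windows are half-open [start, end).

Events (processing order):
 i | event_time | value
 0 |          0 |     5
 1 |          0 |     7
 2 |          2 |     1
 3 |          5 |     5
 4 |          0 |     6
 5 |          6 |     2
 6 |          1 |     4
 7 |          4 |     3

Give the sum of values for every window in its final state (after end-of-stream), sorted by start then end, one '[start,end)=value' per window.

i=0 t=0 v=5: → [0,2); WM=−∞
i=1 t=0 v=7: → [0,2); WM=-2
i=2 t=2 v=1: → [2,4); WM=-2
i=3 t=5 v=5: → [5,7); WM=3
i=4 t=0 v=6: DROP (t<3-1); WM=3
i=5 t=6 v=2: → [5,8); WM=4
i=6 t=1 v=4: DROP (t<4-1); WM=4
i=7 t=4 v=3: → [4,8); WM=4

[0,2)=12 [2,4)=1 [4,8)=10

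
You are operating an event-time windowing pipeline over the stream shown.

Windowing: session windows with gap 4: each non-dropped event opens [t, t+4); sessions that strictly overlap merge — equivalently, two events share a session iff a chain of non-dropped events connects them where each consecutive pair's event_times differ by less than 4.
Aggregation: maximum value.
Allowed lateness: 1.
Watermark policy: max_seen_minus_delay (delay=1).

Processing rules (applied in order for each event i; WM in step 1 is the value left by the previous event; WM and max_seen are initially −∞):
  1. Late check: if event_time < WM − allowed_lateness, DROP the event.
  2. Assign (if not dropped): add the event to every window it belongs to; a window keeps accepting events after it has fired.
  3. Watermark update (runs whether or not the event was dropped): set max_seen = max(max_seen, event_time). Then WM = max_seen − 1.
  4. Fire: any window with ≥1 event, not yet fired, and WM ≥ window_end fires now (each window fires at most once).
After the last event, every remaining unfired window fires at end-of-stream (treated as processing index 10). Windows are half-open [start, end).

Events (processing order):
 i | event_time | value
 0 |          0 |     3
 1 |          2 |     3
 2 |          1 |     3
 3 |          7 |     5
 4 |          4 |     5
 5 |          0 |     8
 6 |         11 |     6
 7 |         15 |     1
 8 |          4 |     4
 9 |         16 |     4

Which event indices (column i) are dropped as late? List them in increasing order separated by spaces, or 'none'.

i=0 t=0 v=3: → [0,4); WM=-1
i=1 t=2 v=3: → [0,6); WM=1
i=2 t=1 v=3: → [0,6); WM=1
i=3 t=7 v=5: → [7,11); WM=6
i=4 t=4 v=5: DROP (t<6-1); WM=6
i=5 t=0 v=8: DROP (t<6-1); WM=6
i=6 t=11 v=6: → [11,15); WM=10
i=7 t=15 v=1: → [15,19); WM=14
i=8 t=4 v=4: DROP (t<14-1); WM=14
i=9 t=16 v=4: → [15,20); WM=15

4 5 8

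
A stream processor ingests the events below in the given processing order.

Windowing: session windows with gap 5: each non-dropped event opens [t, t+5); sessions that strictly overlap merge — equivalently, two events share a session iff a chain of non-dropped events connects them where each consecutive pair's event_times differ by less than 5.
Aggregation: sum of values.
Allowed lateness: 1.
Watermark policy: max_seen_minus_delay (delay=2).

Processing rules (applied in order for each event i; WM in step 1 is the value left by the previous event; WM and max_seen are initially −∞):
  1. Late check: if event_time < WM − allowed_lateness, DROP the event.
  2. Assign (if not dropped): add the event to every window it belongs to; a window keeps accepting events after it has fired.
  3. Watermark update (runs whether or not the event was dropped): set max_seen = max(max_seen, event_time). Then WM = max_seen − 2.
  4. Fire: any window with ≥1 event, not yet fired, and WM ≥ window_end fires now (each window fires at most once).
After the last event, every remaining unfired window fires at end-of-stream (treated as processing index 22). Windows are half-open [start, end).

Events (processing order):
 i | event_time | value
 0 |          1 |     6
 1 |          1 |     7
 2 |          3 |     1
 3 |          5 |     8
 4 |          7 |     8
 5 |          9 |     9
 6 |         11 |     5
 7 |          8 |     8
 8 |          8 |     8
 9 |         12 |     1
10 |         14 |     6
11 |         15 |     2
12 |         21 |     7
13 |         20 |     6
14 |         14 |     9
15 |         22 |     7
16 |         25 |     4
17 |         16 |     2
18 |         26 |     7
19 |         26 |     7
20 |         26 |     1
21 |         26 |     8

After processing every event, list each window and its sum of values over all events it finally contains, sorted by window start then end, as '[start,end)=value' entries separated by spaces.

i=0 t=1 v=6: → [1,6); WM=-1
i=1 t=1 v=7: → [1,6); WM=-1
i=2 t=3 v=1: → [1,8); WM=1
i=3 t=5 v=8: → [1,10); WM=3
i=4 t=7 v=8: → [1,12); WM=5
i=5 t=9 v=9: → [1,14); WM=7
i=6 t=11 v=5: → [1,16); WM=9
i=7 t=8 v=8: → [1,16); WM=9
i=8 t=8 v=8: → [1,16); WM=9
i=9 t=12 v=1: → [1,17); WM=10
i=10 t=14 v=6: → [1,19); WM=12
i=11 t=15 v=2: → [1,20); WM=13
i=12 t=21 v=7: → [21,26); WM=19
i=13 t=20 v=6: → [20,26); WM=19
i=14 t=14 v=9: DROP (t<19-1); WM=19
i=15 t=22 v=7: → [20,27); WM=20
i=16 t=25 v=4: → [20,30); WM=23
i=17 t=16 v=2: DROP (t<23-1); WM=23
i=18 t=26 v=7: → [20,31); WM=24
i=19 t=26 v=7: → [20,31); WM=24
i=20 t=26 v=1: → [20,31); WM=24
i=21 t=26 v=8: → [20,31); WM=24

[1,20)=69 [20,31)=47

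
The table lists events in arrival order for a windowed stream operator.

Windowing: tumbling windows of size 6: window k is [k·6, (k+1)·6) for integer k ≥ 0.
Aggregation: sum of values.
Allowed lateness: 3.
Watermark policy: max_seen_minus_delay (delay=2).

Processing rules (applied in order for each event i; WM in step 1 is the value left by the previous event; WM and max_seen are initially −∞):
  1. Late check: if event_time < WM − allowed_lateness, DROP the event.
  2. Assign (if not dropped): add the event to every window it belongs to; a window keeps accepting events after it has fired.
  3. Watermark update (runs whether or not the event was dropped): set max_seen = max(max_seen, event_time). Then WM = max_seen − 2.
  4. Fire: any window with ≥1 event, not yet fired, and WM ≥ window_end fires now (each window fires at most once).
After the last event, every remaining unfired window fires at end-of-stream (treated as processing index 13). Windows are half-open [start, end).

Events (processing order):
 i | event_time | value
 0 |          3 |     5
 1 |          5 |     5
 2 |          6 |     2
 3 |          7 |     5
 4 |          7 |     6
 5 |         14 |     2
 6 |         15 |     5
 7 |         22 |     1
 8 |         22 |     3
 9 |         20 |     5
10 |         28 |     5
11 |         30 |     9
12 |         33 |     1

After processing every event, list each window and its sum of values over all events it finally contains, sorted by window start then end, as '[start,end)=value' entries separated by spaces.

i=0 t=3 v=5: → [0,6); WM=1
i=1 t=5 v=5: → [0,6); WM=3
i=2 t=6 v=2: → [6,12); WM=4
i=3 t=7 v=5: → [6,12); WM=5
i=4 t=7 v=6: → [6,12); WM=5
i=5 t=14 v=2: → [12,18); WM=12; [0,6) fires=10 [6,12) fires=13
i=6 t=15 v=5: → [12,18); WM=13
i=7 t=22 v=1: → [18,24); WM=20; [12,18) fires=7
i=8 t=22 v=3: → [18,24); WM=20
i=9 t=20 v=5: → [18,24); WM=20
i=10 t=28 v=5: → [24,30); WM=26; [18,24) fires=9
i=11 t=30 v=9: → [30,36); WM=28
i=12 t=33 v=1: → [30,36); WM=31; [24,30) fires=5

[0,6)=10 [6,12)=13 [12,18)=7 [18,24)=9 [24,30)=5 [30,36)=10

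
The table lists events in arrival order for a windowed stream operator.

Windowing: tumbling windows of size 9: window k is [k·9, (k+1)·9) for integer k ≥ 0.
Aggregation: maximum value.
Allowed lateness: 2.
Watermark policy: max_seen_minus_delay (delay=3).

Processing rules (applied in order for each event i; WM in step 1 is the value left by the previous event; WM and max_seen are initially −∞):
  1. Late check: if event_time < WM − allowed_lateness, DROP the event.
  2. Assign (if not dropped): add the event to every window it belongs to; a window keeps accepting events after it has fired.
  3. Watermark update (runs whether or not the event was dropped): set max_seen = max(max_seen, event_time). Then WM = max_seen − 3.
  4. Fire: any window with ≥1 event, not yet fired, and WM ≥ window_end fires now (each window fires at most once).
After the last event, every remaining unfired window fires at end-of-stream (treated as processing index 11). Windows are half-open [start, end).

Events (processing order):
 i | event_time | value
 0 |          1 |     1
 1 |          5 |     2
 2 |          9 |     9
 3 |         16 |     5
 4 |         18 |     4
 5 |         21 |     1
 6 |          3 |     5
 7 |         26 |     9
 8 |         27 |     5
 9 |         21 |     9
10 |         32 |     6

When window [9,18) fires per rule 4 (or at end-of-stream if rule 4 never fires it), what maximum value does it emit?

9

i=0 t=1 v=1: → [0,9); WM=-2
i=1 t=5 v=2: → [0,9); WM=2
i=2 t=9 v=9: → [9,18); WM=6
i=3 t=16 v=5: → [9,18); WM=13; [0,9) fires=2
i=4 t=18 v=4: → [18,27); WM=15
i=5 t=21 v=1: → [18,27); WM=18; [9,18) fires=9
i=6 t=3 v=5: DROP (t<18-2); WM=18
i=7 t=26 v=9: → [18,27); WM=23
i=8 t=27 v=5: → [27,36); WM=24
i=9 t=21 v=9: DROP (t<24-2); WM=24
i=10 t=32 v=6: → [27,36); WM=29; [18,27) fires=9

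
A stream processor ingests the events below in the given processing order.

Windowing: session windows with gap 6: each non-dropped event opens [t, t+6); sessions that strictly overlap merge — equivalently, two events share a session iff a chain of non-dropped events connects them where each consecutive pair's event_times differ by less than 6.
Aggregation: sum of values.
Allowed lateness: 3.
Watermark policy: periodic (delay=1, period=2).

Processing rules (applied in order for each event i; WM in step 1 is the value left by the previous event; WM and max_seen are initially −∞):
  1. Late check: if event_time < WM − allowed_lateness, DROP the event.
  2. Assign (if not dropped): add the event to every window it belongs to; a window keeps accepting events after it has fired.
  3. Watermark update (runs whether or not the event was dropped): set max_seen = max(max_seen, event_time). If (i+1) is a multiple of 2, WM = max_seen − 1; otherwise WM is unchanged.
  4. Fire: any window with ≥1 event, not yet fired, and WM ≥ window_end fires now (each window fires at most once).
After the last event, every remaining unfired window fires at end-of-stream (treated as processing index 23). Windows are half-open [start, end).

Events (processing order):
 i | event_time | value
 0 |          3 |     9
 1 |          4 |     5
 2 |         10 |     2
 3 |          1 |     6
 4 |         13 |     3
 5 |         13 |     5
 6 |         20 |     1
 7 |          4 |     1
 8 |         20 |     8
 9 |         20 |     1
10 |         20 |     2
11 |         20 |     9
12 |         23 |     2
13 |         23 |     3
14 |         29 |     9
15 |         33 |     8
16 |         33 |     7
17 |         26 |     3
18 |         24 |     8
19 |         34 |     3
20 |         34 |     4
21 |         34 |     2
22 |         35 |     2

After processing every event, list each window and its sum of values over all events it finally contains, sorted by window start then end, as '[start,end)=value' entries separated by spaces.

[1,10)=20 [10,19)=10 [20,29)=26 [29,41)=35

i=0 t=3 v=9: → [3,9); WM=−∞
i=1 t=4 v=5: → [3,10); WM=3
i=2 t=10 v=2: → [10,16); WM=3
i=3 t=1 v=6: → [1,10); WM=9
i=4 t=13 v=3: → [10,19); WM=9
i=5 t=13 v=5: → [10,19); WM=12
i=6 t=20 v=1: → [20,26); WM=12
i=7 t=4 v=1: DROP (t<12-3); WM=19
i=8 t=20 v=8: → [20,26); WM=19
i=9 t=20 v=1: → [20,26); WM=19
i=10 t=20 v=2: → [20,26); WM=19
i=11 t=20 v=9: → [20,26); WM=19
i=12 t=23 v=2: → [20,29); WM=19
i=13 t=23 v=3: → [20,29); WM=22
i=14 t=29 v=9: → [29,35); WM=22
i=15 t=33 v=8: → [29,39); WM=32
i=16 t=33 v=7: → [29,39); WM=32
i=17 t=26 v=3: DROP (t<32-3); WM=32
i=18 t=24 v=8: DROP (t<32-3); WM=32
i=19 t=34 v=3: → [29,40); WM=33
i=20 t=34 v=4: → [29,40); WM=33
i=21 t=34 v=2: → [29,40); WM=33
i=22 t=35 v=2: → [29,41); WM=33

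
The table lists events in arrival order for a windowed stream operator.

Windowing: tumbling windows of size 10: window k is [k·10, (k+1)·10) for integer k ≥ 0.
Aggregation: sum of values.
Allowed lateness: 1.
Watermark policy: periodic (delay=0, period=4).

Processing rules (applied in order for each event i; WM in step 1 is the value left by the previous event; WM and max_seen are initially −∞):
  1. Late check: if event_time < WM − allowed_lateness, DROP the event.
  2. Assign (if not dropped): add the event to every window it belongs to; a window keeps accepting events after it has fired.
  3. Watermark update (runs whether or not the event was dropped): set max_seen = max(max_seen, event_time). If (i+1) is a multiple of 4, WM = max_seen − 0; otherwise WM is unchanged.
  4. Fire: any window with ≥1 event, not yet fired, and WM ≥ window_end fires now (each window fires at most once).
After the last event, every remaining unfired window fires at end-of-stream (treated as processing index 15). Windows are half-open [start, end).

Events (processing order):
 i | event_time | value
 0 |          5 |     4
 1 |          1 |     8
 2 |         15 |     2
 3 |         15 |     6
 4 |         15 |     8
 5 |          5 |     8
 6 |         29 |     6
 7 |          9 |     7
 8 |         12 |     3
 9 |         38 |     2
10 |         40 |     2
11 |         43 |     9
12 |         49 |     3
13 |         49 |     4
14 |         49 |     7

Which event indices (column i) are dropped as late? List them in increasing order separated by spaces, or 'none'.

i=0 t=5 v=4: → [0,10); WM=−∞
i=1 t=1 v=8: → [0,10); WM=−∞
i=2 t=15 v=2: → [10,20); WM=−∞
i=3 t=15 v=6: → [10,20); WM=15; [0,10) fires=12
i=4 t=15 v=8: → [10,20); WM=15
i=5 t=5 v=8: DROP (t<15-1); WM=15
i=6 t=29 v=6: → [20,30); WM=15
i=7 t=9 v=7: DROP (t<15-1); WM=29; [10,20) fires=16
i=8 t=12 v=3: DROP (t<29-1); WM=29
i=9 t=38 v=2: → [30,40); WM=29
i=10 t=40 v=2: → [40,50); WM=29
i=11 t=43 v=9: → [40,50); WM=43; [20,30) fires=6 [30,40) fires=2
i=12 t=49 v=3: → [40,50); WM=43
i=13 t=49 v=4: → [40,50); WM=43
i=14 t=49 v=7: → [40,50); WM=43

5 7 8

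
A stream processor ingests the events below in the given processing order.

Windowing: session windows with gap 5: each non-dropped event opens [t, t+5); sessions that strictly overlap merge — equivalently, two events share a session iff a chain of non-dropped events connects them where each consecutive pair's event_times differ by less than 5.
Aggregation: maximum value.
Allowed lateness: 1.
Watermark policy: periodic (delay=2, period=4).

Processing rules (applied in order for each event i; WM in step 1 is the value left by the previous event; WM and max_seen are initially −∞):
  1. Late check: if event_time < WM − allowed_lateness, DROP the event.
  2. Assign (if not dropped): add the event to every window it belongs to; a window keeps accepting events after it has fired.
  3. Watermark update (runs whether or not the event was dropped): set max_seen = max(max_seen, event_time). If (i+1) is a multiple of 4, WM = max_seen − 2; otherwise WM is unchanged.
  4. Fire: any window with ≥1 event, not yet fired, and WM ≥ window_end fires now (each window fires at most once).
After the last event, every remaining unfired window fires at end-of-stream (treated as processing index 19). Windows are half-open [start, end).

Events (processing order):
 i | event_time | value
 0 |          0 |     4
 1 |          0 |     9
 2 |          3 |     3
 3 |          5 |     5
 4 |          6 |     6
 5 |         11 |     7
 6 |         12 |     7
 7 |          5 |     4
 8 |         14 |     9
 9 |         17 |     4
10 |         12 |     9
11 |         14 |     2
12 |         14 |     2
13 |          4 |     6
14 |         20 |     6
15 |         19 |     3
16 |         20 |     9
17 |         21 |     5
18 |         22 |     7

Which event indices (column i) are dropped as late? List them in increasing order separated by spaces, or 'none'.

i=0 t=0 v=4: → [0,5); WM=−∞
i=1 t=0 v=9: → [0,5); WM=−∞
i=2 t=3 v=3: → [0,8); WM=−∞
i=3 t=5 v=5: → [0,10); WM=3
i=4 t=6 v=6: → [0,11); WM=3
i=5 t=11 v=7: → [11,16); WM=3
i=6 t=12 v=7: → [11,17); WM=3
i=7 t=5 v=4: → [0,11); WM=10
i=8 t=14 v=9: → [11,19); WM=10
i=9 t=17 v=4: → [11,22); WM=10
i=10 t=12 v=9: → [11,22); WM=10
i=11 t=14 v=2: → [11,22); WM=15
i=12 t=14 v=2: → [11,22); WM=15
i=13 t=4 v=6: DROP (t<15-1); WM=15
i=14 t=20 v=6: → [11,25); WM=15
i=15 t=19 v=3: → [11,25); WM=18
i=16 t=20 v=9: → [11,25); WM=18
i=17 t=21 v=5: → [11,26); WM=18
i=18 t=22 v=7: → [11,27); WM=18

13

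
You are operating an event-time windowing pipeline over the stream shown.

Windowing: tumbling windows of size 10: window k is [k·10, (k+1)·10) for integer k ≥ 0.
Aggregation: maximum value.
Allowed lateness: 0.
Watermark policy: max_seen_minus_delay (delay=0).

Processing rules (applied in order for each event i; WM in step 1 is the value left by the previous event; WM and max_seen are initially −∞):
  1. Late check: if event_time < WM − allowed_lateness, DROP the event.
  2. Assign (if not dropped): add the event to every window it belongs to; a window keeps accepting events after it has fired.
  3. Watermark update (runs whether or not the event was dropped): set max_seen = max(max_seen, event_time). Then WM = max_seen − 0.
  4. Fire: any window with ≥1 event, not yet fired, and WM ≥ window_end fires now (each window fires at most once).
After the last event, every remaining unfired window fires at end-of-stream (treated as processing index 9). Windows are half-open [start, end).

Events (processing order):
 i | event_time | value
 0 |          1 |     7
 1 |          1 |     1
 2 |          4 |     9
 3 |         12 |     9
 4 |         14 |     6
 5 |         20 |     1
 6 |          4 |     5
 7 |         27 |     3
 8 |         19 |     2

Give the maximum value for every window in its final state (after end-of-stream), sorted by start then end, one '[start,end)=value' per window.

[0,10)=9 [10,20)=9 [20,30)=3

i=0 t=1 v=7: → [0,10); WM=1
i=1 t=1 v=1: → [0,10); WM=1
i=2 t=4 v=9: → [0,10); WM=4
i=3 t=12 v=9: → [10,20); WM=12; [0,10) fires=9
i=4 t=14 v=6: → [10,20); WM=14
i=5 t=20 v=1: → [20,30); WM=20; [10,20) fires=9
i=6 t=4 v=5: DROP (t<20-0); WM=20
i=7 t=27 v=3: → [20,30); WM=27
i=8 t=19 v=2: DROP (t<27-0); WM=27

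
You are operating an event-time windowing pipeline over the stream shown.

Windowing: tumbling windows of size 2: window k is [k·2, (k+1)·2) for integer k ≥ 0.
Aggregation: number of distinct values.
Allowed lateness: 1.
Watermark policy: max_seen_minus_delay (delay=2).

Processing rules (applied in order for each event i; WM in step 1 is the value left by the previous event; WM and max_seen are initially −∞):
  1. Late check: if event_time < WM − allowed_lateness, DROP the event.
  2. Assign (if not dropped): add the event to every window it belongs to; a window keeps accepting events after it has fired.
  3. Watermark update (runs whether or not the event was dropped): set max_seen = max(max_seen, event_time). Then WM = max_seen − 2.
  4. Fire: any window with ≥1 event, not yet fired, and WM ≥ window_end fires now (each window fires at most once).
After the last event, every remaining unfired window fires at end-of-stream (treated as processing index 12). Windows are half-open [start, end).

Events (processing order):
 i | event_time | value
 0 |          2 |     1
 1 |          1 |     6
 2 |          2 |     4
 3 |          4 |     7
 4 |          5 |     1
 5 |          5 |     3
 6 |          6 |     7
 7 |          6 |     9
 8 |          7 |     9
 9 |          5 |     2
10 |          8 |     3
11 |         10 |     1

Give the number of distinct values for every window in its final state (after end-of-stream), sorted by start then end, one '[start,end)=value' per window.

i=0 t=2 v=1: → [2,4); WM=0
i=1 t=1 v=6: → [0,2); WM=0
i=2 t=2 v=4: → [2,4); WM=0
i=3 t=4 v=7: → [4,6); WM=2; [0,2) fires=1
i=4 t=5 v=1: → [4,6); WM=3
i=5 t=5 v=3: → [4,6); WM=3
i=6 t=6 v=7: → [6,8); WM=4; [2,4) fires=2
i=7 t=6 v=9: → [6,8); WM=4
i=8 t=7 v=9: → [6,8); WM=5
i=9 t=5 v=2: → [4,6); WM=5
i=10 t=8 v=3: → [8,10); WM=6; [4,6) fires=4
i=11 t=10 v=1: → [10,12); WM=8; [6,8) fires=2

[0,2)=1 [2,4)=2 [4,6)=4 [6,8)=2 [8,10)=1 [10,12)=1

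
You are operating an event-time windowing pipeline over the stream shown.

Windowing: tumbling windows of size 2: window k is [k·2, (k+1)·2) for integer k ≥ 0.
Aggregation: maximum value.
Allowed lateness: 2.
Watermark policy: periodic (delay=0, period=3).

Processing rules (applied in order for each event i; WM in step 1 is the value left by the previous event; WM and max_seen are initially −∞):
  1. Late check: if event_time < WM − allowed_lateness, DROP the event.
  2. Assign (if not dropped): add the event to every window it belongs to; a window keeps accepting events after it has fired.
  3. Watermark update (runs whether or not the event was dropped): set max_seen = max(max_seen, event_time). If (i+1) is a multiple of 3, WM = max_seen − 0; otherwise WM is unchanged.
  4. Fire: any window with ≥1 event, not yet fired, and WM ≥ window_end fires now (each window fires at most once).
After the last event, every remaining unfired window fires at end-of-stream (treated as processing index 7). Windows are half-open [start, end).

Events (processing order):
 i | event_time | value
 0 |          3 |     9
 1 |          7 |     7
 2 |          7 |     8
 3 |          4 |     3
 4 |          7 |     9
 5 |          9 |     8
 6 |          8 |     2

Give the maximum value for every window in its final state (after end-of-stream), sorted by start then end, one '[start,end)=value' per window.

[2,4)=9 [6,8)=9 [8,10)=8

i=0 t=3 v=9: → [2,4); WM=−∞
i=1 t=7 v=7: → [6,8); WM=−∞
i=2 t=7 v=8: → [6,8); WM=7; [2,4) fires=9
i=3 t=4 v=3: DROP (t<7-2); WM=7
i=4 t=7 v=9: → [6,8); WM=7
i=5 t=9 v=8: → [8,10); WM=9; [6,8) fires=9
i=6 t=8 v=2: → [8,10); WM=9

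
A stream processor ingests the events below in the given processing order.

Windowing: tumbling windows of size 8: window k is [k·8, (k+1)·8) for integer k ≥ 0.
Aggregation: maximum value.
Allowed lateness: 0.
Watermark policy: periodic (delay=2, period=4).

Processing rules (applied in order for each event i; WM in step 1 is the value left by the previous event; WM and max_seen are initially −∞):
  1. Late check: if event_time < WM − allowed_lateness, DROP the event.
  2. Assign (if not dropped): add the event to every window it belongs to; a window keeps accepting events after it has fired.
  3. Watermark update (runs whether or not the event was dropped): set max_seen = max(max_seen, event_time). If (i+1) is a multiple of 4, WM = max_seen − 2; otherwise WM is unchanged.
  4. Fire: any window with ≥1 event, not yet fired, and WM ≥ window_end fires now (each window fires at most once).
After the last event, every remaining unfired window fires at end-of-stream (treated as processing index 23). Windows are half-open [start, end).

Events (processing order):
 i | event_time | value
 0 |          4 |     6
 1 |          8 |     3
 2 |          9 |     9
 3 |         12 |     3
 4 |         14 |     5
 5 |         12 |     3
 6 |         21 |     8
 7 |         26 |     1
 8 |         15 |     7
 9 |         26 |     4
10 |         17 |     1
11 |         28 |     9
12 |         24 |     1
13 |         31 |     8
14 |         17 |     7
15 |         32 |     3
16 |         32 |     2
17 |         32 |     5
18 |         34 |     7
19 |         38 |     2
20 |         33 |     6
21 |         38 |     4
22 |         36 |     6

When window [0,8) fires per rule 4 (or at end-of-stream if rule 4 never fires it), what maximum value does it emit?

i=0 t=4 v=6: → [0,8); WM=−∞
i=1 t=8 v=3: → [8,16); WM=−∞
i=2 t=9 v=9: → [8,16); WM=−∞
i=3 t=12 v=3: → [8,16); WM=10; [0,8) fires=6
i=4 t=14 v=5: → [8,16); WM=10
i=5 t=12 v=3: → [8,16); WM=10
i=6 t=21 v=8: → [16,24); WM=10
i=7 t=26 v=1: → [24,32); WM=24; [8,16) fires=9 [16,24) fires=8
i=8 t=15 v=7: DROP (t<24-0); WM=24
i=9 t=26 v=4: → [24,32); WM=24
i=10 t=17 v=1: DROP (t<24-0); WM=24
i=11 t=28 v=9: → [24,32); WM=26
i=12 t=24 v=1: DROP (t<26-0); WM=26
i=13 t=31 v=8: → [24,32); WM=26
i=14 t=17 v=7: DROP (t<26-0); WM=26
i=15 t=32 v=3: → [32,40); WM=30
i=16 t=32 v=2: → [32,40); WM=30
i=17 t=32 v=5: → [32,40); WM=30
i=18 t=34 v=7: → [32,40); WM=30
i=19 t=38 v=2: → [32,40); WM=36; [24,32) fires=9
i=20 t=33 v=6: DROP (t<36-0); WM=36
i=21 t=38 v=4: → [32,40); WM=36
i=22 t=36 v=6: → [32,40); WM=36

6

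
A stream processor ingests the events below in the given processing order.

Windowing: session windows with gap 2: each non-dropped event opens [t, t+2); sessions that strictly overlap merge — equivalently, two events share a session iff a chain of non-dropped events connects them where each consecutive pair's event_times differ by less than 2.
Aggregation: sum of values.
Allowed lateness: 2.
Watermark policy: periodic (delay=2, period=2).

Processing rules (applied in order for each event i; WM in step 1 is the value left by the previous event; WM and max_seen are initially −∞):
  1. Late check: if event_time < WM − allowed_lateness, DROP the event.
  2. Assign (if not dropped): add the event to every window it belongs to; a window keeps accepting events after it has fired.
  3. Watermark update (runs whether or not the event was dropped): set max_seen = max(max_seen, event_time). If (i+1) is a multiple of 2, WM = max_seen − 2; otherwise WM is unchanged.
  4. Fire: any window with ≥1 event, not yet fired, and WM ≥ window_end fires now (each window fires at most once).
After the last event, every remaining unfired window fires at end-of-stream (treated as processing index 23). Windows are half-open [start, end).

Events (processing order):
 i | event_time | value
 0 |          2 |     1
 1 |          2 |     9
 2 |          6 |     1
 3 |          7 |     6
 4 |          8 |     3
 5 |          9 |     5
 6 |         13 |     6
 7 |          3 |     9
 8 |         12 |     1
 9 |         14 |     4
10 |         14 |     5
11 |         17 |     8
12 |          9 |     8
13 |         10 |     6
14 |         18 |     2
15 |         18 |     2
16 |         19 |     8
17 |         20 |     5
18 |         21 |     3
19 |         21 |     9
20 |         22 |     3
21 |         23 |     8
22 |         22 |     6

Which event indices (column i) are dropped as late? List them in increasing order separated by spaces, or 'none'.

7 12 13

i=0 t=2 v=1: → [2,4); WM=−∞
i=1 t=2 v=9: → [2,4); WM=0
i=2 t=6 v=1: → [6,8); WM=0
i=3 t=7 v=6: → [6,9); WM=5
i=4 t=8 v=3: → [6,10); WM=5
i=5 t=9 v=5: → [6,11); WM=7
i=6 t=13 v=6: → [13,15); WM=7
i=7 t=3 v=9: DROP (t<7-2); WM=11
i=8 t=12 v=1: → [12,15); WM=11
i=9 t=14 v=4: → [12,16); WM=12
i=10 t=14 v=5: → [12,16); WM=12
i=11 t=17 v=8: → [17,19); WM=15
i=12 t=9 v=8: DROP (t<15-2); WM=15
i=13 t=10 v=6: DROP (t<15-2); WM=15
i=14 t=18 v=2: → [17,20); WM=15
i=15 t=18 v=2: → [17,20); WM=16
i=16 t=19 v=8: → [17,21); WM=16
i=17 t=20 v=5: → [17,22); WM=18
i=18 t=21 v=3: → [17,23); WM=18
i=19 t=21 v=9: → [17,23); WM=19
i=20 t=22 v=3: → [17,24); WM=19
i=21 t=23 v=8: → [17,25); WM=21
i=22 t=22 v=6: → [17,25); WM=21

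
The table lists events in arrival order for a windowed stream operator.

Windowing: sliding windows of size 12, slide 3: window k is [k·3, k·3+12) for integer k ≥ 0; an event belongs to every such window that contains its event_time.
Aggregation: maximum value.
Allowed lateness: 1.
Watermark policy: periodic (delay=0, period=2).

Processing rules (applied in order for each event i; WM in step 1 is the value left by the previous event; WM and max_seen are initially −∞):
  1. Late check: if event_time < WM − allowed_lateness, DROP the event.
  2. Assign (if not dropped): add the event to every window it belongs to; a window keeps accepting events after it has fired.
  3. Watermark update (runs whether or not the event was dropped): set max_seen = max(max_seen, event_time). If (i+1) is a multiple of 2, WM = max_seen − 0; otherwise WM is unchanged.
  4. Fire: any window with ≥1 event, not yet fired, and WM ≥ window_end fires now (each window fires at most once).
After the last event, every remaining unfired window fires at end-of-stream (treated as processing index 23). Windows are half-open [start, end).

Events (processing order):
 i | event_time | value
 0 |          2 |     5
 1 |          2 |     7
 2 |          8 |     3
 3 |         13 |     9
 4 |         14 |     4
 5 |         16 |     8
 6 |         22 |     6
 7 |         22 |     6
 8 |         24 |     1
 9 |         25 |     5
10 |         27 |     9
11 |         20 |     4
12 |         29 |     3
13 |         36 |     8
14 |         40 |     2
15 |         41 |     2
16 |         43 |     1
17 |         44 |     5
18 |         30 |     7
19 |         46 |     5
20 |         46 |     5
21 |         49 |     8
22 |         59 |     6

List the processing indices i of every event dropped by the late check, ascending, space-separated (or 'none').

i=0 t=2 v=5: → [0,12); WM=−∞
i=1 t=2 v=7: → [0,12); WM=2
i=2 t=8 v=3: → [6,18),[3,15),[0,12); WM=2
i=3 t=13 v=9: → [12,24),[9,21),[6,18),[3,15); WM=13; [0,12) fires=7
i=4 t=14 v=4: → [12,24),[9,21),[6,18),[3,15); WM=13
i=5 t=16 v=8: → [15,27),[12,24),[9,21),[6,18); WM=16; [3,15) fires=9
i=6 t=22 v=6: → [21,33),[18,30),[15,27),[12,24); WM=16
i=7 t=22 v=6: → [21,33),[18,30),[15,27),[12,24); WM=22; [6,18) fires=9 [9,21) fires=9
i=8 t=24 v=1: → [24,36),[21,33),[18,30),[15,27); WM=22
i=9 t=25 v=5: → [24,36),[21,33),[18,30),[15,27); WM=25; [12,24) fires=9
i=10 t=27 v=9: → [27,39),[24,36),[21,33),[18,30); WM=25
i=11 t=20 v=4: DROP (t<25-1); WM=27; [15,27) fires=8
i=12 t=29 v=3: → [27,39),[24,36),[21,33),[18,30); WM=27
i=13 t=36 v=8: → [36,48),[33,45),[30,42),[27,39); WM=36; [18,30) fires=9 [21,33) fires=9 [24,36) fires=9
i=14 t=40 v=2: → [39,51),[36,48),[33,45),[30,42); WM=36
i=15 t=41 v=2: → [39,51),[36,48),[33,45),[30,42); WM=41; [27,39) fires=9
i=16 t=43 v=1: → [42,54),[39,51),[36,48),[33,45); WM=41
i=17 t=44 v=5: → [42,54),[39,51),[36,48),[33,45); WM=44; [30,42) fires=8
i=18 t=30 v=7: DROP (t<44-1); WM=44
i=19 t=46 v=5: → [45,57),[42,54),[39,51),[36,48); WM=46; [33,45) fires=8
i=20 t=46 v=5: → [45,57),[42,54),[39,51),[36,48); WM=46
i=21 t=49 v=8: → [48,60),[45,57),[42,54),[39,51); WM=49; [36,48) fires=8
i=22 t=59 v=6: → [57,69),[54,66),[51,63),[48,60); WM=49

11 18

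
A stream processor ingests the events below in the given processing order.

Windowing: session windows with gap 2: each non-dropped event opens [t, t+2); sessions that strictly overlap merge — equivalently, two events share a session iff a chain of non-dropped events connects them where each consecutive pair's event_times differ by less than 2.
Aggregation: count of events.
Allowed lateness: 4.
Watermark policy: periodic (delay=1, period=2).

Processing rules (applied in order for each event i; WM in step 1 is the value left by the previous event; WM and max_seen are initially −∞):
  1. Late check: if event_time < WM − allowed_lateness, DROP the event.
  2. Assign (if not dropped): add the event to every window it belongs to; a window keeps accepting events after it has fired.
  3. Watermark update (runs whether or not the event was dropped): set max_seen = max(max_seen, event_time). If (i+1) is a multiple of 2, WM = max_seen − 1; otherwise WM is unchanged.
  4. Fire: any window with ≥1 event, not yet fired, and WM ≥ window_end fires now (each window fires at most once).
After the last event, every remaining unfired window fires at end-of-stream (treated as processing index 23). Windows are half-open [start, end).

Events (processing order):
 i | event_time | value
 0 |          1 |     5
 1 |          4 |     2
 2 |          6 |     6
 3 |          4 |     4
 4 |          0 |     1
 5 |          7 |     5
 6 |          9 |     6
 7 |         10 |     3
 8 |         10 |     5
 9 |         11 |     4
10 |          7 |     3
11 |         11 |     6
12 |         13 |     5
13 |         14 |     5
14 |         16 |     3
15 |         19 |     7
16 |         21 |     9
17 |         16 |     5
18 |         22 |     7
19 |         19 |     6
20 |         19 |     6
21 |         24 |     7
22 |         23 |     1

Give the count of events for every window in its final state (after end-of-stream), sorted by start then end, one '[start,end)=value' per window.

[1,3)=1 [4,6)=2 [6,9)=3 [9,13)=5 [13,16)=2 [16,18)=2 [19,21)=3 [21,26)=4

i=0 t=1 v=5: → [1,3); WM=−∞
i=1 t=4 v=2: → [4,6); WM=3
i=2 t=6 v=6: → [6,8); WM=3
i=3 t=4 v=4: → [4,6); WM=5
i=4 t=0 v=1: DROP (t<5-4); WM=5
i=5 t=7 v=5: → [6,9); WM=6
i=6 t=9 v=6: → [9,11); WM=6
i=7 t=10 v=3: → [9,12); WM=9
i=8 t=10 v=5: → [9,12); WM=9
i=9 t=11 v=4: → [9,13); WM=10
i=10 t=7 v=3: → [6,9); WM=10
i=11 t=11 v=6: → [9,13); WM=10
i=12 t=13 v=5: → [13,15); WM=10
i=13 t=14 v=5: → [13,16); WM=13
i=14 t=16 v=3: → [16,18); WM=13
i=15 t=19 v=7: → [19,21); WM=18
i=16 t=21 v=9: → [21,23); WM=18
i=17 t=16 v=5: → [16,18); WM=20
i=18 t=22 v=7: → [21,24); WM=20
i=19 t=19 v=6: → [19,21); WM=21
i=20 t=19 v=6: → [19,21); WM=21
i=21 t=24 v=7: → [24,26); WM=23
i=22 t=23 v=1: → [21,26); WM=23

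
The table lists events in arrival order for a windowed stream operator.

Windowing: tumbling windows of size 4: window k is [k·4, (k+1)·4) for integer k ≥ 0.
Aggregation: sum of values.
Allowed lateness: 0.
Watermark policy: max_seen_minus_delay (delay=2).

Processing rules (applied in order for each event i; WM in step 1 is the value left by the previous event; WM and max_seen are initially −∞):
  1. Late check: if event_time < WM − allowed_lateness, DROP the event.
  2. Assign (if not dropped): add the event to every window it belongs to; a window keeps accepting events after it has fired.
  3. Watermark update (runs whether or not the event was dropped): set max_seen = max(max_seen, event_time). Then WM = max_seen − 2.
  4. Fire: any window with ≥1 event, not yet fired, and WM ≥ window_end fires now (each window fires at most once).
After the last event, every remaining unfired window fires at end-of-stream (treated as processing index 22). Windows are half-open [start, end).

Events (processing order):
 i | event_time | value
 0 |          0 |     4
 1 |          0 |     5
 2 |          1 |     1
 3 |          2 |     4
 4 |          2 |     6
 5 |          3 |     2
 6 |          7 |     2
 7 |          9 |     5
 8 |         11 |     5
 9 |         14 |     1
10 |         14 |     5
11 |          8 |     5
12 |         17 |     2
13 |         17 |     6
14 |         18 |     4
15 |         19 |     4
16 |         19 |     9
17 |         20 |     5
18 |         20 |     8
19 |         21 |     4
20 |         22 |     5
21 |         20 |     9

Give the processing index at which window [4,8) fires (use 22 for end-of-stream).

i=0 t=0 v=4: → [0,4); WM=-2
i=1 t=0 v=5: → [0,4); WM=-2
i=2 t=1 v=1: → [0,4); WM=-1
i=3 t=2 v=4: → [0,4); WM=0
i=4 t=2 v=6: → [0,4); WM=0
i=5 t=3 v=2: → [0,4); WM=1
i=6 t=7 v=2: → [4,8); WM=5; [0,4) fires=22
i=7 t=9 v=5: → [8,12); WM=7
i=8 t=11 v=5: → [8,12); WM=9; [4,8) fires=2
i=9 t=14 v=1: → [12,16); WM=12; [8,12) fires=10
i=10 t=14 v=5: → [12,16); WM=12
i=11 t=8 v=5: DROP (t<12-0); WM=12
i=12 t=17 v=2: → [16,20); WM=15
i=13 t=17 v=6: → [16,20); WM=15
i=14 t=18 v=4: → [16,20); WM=16; [12,16) fires=6
i=15 t=19 v=4: → [16,20); WM=17
i=16 t=19 v=9: → [16,20); WM=17
i=17 t=20 v=5: → [20,24); WM=18
i=18 t=20 v=8: → [20,24); WM=18
i=19 t=21 v=4: → [20,24); WM=19
i=20 t=22 v=5: → [20,24); WM=20; [16,20) fires=25
i=21 t=20 v=9: → [20,24); WM=20

8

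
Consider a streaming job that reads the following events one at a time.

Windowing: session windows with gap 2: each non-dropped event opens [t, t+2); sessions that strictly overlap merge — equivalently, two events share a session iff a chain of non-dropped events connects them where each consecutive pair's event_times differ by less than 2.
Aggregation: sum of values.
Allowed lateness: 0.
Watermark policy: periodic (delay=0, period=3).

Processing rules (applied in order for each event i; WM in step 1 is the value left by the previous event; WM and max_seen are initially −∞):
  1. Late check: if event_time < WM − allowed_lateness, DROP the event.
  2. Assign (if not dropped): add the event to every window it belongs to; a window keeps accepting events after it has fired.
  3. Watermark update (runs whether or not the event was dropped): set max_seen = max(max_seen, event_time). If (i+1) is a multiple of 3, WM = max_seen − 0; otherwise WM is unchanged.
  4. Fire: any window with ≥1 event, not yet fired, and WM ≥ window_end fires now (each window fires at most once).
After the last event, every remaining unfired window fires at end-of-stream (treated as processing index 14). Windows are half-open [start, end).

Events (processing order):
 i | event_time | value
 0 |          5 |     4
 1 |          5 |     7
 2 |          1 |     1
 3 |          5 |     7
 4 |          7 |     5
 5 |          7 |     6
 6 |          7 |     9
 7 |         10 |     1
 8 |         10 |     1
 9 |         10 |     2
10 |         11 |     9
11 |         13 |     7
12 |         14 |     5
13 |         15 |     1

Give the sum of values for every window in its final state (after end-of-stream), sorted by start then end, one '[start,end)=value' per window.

i=0 t=5 v=4: → [5,7); WM=−∞
i=1 t=5 v=7: → [5,7); WM=−∞
i=2 t=1 v=1: → [1,3); WM=5
i=3 t=5 v=7: → [5,7); WM=5
i=4 t=7 v=5: → [7,9); WM=5
i=5 t=7 v=6: → [7,9); WM=7
i=6 t=7 v=9: → [7,9); WM=7
i=7 t=10 v=1: → [10,12); WM=7
i=8 t=10 v=1: → [10,12); WM=10
i=9 t=10 v=2: → [10,12); WM=10
i=10 t=11 v=9: → [10,13); WM=10
i=11 t=13 v=7: → [13,15); WM=13
i=12 t=14 v=5: → [13,16); WM=13
i=13 t=15 v=1: → [13,17); WM=13

[1,3)=1 [5,7)=18 [7,9)=20 [10,13)=13 [13,17)=13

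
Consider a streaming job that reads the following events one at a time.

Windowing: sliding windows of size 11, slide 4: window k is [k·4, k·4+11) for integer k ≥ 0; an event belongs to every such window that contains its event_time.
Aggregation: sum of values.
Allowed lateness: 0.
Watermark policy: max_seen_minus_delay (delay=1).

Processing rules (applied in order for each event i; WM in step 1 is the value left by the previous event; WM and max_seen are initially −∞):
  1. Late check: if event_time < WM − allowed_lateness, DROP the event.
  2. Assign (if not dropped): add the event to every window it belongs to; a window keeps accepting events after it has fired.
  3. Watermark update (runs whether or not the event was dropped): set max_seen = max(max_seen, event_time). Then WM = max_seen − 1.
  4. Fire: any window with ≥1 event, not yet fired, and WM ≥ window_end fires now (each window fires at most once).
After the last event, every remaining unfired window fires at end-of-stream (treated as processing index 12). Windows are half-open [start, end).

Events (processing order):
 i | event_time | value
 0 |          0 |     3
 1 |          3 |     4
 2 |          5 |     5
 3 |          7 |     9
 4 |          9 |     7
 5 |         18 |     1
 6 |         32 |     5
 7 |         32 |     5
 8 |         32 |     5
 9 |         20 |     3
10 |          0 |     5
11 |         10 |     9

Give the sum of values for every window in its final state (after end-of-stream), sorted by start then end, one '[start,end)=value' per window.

i=0 t=0 v=3: → [0,11); WM=-1
i=1 t=3 v=4: → [0,11); WM=2
i=2 t=5 v=5: → [4,15),[0,11); WM=4
i=3 t=7 v=9: → [4,15),[0,11); WM=6
i=4 t=9 v=7: → [8,19),[4,15),[0,11); WM=8
i=5 t=18 v=1: → [16,27),[12,23),[8,19); WM=17; [0,11) fires=28 [4,15) fires=21
i=6 t=32 v=5: → [32,43),[28,39),[24,35); WM=31; [8,19) fires=8 [12,23) fires=1 [16,27) fires=1
i=7 t=32 v=5: → [32,43),[28,39),[24,35); WM=31
i=8 t=32 v=5: → [32,43),[28,39),[24,35); WM=31
i=9 t=20 v=3: DROP (t<31-0); WM=31
i=10 t=0 v=5: DROP (t<31-0); WM=31
i=11 t=10 v=9: DROP (t<31-0); WM=31

[0,11)=28 [4,15)=21 [8,19)=8 [12,23)=1 [16,27)=1 [24,35)=15 [28,39)=15 [32,43)=15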